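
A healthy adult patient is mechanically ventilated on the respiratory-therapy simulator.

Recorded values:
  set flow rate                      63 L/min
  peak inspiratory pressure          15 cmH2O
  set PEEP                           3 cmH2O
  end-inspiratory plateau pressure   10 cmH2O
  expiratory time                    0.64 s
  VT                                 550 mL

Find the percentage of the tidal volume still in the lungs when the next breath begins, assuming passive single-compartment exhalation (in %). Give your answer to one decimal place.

18.1

Flow: 63 L/min ÷ 60 = 1.05 L/s.
R = (PIP − Pplat)/V̇ = (15 − 10) / 1.05 = 5.0/1.05 = 4.762 cmH2O·s/L.
C = Vt/(Pplat − PEEP) = 550.0 / (10 − 3) = 550.0/7.0 = 78.571 mL/cmH2O.
τ = R × C = 4.762 × 0.07857 L/cmH2O = 0.3742 s.
Fraction remaining at end-expiration = e^(−Te/τ) = e^(−0.64/0.3742) = 0.1808 → 18.08%.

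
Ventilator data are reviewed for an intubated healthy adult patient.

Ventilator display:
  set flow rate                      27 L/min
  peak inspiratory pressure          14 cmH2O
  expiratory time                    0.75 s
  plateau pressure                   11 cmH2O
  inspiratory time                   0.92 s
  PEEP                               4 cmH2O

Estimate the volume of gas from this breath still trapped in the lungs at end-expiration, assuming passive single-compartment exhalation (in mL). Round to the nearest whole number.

Flow: 27 L/min ÷ 60 = 0.45 L/s.
Vt = flow × Ti = 0.45 L/s × 0.92 s × 1000 mL/L = 414.0 mL.
R = (PIP − Pplat)/V̇ = (14 − 11) / 0.45 = 3.0/0.45 = 6.667 cmH2O·s/L.
C = Vt/(Pplat − PEEP) = 414.0 / (11 − 4) = 414.0/7.0 = 59.143 mL/cmH2O.
τ = R × C = 6.667 × 0.05914 L/cmH2O = 0.3943 s.
Fraction remaining = e^(−Te/τ) = e^(−0.75/0.3943) = 0.1493.
Trapped volume = 414.0 × 0.1493 = 61.81 mL.

62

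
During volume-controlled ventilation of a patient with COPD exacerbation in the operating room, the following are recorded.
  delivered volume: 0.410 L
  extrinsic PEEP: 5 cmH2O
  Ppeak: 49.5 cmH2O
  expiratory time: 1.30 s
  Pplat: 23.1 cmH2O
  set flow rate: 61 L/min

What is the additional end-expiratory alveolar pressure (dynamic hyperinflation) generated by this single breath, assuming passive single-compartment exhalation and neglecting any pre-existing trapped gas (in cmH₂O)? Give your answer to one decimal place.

Flow: 61 L/min ÷ 60 = 1.0167 L/s.
R = (PIP − Pplat)/V̇ = (49.5 − 23.1) / 1.0167 = 26.4/1.0167 = 25.966 cmH2O·s/L.
C = Vt/(Pplat − PEEP) = 410.0 / (23.1 − 5) = 410.0/18.1 = 22.652 mL/cmH2O.
τ = R × C = 25.966 × 0.02265 L/cmH2O = 0.5881 s.
Fraction remaining = e^(−Te/τ) = e^(−1.30/0.5881) = 0.1096; trapped volume = 410.0 × 0.1096 = 44.936 mL.
Additional alveolar pressure from trapping ≈ V_trapped / C = 44.936 / 22.652 = 1.984 cmH2O.

2.0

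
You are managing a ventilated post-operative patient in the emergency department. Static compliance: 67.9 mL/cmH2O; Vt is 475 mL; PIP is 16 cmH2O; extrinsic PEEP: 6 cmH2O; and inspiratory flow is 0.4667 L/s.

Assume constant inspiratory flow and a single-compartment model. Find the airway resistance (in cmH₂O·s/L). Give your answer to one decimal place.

6.4

Equation of motion (constant flow): PIP = Vt/C + R·V̇ + PEEP.
R·V̇ = PIP − Vt/C − PEEP = 16 − 475/67.9 − 6 = 16 − 6.996 − 6 = 3.004 cmH2O.
R = 3.004 / 0.4667 = 6.437 cmH2O·s/L.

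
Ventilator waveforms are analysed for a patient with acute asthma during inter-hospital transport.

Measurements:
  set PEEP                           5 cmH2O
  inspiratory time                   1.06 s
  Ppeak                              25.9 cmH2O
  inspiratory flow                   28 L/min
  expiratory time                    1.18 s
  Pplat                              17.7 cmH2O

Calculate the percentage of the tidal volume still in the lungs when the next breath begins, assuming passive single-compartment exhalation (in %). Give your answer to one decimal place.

17.8

Flow: 28 L/min ÷ 60 = 0.4667 L/s.
Vt = flow × Ti = 0.4667 L/s × 1.06 s × 1000 mL/L = 494.7 mL.
R = (PIP − Pplat)/V̇ = (25.9 − 17.7) / 0.4667 = 8.2/0.4667 = 17.57 cmH2O·s/L.
C = Vt/(Pplat − PEEP) = 494.7 / (17.7 − 5) = 494.7/12.7 = 38.953 mL/cmH2O.
τ = R × C = 17.57 × 0.03895 L/cmH2O = 0.6844 s.
Fraction remaining at end-expiration = e^(−Te/τ) = e^(−1.18/0.6844) = 0.1783 → 17.83%.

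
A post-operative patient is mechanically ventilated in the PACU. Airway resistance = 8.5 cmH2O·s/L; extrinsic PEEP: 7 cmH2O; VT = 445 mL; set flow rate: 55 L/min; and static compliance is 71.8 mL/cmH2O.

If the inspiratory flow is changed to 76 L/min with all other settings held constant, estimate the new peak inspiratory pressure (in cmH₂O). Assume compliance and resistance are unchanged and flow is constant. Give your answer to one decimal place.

Flow: 55 L/min ÷ 60 = 0.9167 L/s.
New flow: 76 L/min ÷ 60 = 1.2667 L/s.
PIP = Vt/C + R·V̇ + PEEP (constant-flow equation of motion).
Only the resistive term changes: ΔPIP = R × ΔV̇ = 8.5 × (1.2667 − 0.9167) = 8.5 × 0.35 = 2.975 cmH2O.
Original PIP = 445/71.8 + 8.5×0.9167 + 7 = 20.99 cmH2O; new PIP = 20.99 + (2.975) = 23.965 cmH2O.

24.0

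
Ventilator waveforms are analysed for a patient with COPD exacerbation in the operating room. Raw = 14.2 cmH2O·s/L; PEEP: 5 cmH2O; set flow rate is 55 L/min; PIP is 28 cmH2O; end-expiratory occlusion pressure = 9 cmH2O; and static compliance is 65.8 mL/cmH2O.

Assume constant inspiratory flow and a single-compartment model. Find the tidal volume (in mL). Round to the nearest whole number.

394

Flow: 55 L/min ÷ 60 = 0.9167 L/s.
Total PEEP = 9 cmH2O (set 5 + intrinsic 4); this is the baseline alveolar pressure.
Equation of motion (constant flow): PIP = Vt/C + R·V̇ + PEEP.
Vt/C = PIP − R·V̇ − PEEP = 28 − 13.017 − 9 = 5.983 cmH2O.
Vt = C × 5.983 = 65.8 × 5.983 = 393.68 mL.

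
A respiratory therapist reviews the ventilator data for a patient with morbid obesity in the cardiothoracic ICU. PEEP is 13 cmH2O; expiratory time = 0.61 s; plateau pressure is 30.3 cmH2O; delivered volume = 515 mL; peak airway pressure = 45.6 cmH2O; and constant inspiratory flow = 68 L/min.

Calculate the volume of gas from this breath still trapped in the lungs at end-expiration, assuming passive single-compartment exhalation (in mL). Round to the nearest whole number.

113

Flow: 68 L/min ÷ 60 = 1.1333 L/s.
R = (PIP − Pplat)/V̇ = (45.6 − 30.3) / 1.1333 = 15.3/1.1333 = 13.5 cmH2O·s/L.
C = Vt/(Pplat − PEEP) = 515.0 / (30.3 − 13) = 515.0/17.3 = 29.769 mL/cmH2O.
τ = R × C = 13.5 × 0.02977 L/cmH2O = 0.4019 s.
Fraction remaining = e^(−Te/τ) = e^(−0.61/0.4019) = 0.2192.
Trapped volume = 515.0 × 0.2192 = 112.89 mL.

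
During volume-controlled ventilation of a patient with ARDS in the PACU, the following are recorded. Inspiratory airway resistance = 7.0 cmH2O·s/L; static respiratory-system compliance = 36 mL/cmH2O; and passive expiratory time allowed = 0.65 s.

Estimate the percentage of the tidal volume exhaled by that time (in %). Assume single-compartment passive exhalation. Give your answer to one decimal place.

τ = R × C = 7.0 × 36 mL/cmH2O = 7.0 × 0.036 L/cmH2O = 0.252 s.
Passive exhalation: V(t)/V₀ = e^(−t/τ) = e^(−0.65/0.252) = 0.07582.
Fraction exhaled = 1 − 0.07582 = 0.9242 → 92.42%.

92.4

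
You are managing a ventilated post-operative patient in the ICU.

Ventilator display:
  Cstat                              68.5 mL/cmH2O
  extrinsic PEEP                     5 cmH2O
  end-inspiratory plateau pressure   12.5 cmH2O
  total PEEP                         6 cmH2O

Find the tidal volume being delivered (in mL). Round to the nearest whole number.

445

End-expiratory occlusion gives total PEEP = 6 cmH2O (intrinsic PEEP = 6 − 5 = 1). Use total PEEP for the elastic gradient.
Vt = Cstat × (Pplat − PEEPtotal) = 68.5 × (12.5 − 6) = 68.5 × 6.5 = 445.25 mL.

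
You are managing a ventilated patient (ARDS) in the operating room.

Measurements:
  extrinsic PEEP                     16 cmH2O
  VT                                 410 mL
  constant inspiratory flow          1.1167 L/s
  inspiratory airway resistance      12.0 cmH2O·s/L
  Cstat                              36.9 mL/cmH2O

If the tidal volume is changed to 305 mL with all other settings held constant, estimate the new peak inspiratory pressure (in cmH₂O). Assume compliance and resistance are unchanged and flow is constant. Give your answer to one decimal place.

PIP = Vt/C + R·V̇ + PEEP (constant-flow equation of motion).
Only the elastic term changes: ΔPIP = ΔVt / C = (305 − 410) / 36.9 = -2.846 cmH2O.
Original PIP = 410/36.9 + 12.0×1.1167 + 16 = 40.512 cmH2O; new PIP = 40.512 + (-2.846) = 37.666 cmH2O.

37.7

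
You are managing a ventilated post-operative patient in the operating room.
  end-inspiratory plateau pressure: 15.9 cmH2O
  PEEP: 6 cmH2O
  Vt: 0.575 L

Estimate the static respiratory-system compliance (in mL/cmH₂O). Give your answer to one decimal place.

58.1

Cstat = Vt / (Pplat − PEEP) = 575 / (15.9 − 6) = 575 / 9.9 = 58.081 mL/cmH2O.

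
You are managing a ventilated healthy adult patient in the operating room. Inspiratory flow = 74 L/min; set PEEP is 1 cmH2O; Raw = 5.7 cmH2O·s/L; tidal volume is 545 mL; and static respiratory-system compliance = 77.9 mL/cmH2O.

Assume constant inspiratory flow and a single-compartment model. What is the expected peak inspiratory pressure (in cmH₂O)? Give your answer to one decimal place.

15.0

Flow: 74 L/min ÷ 60 = 1.2333 L/s.
Equation of motion (constant flow): PIP = Vt/C + R·V̇ + PEEP.
PIP = 545/77.9 + 5.7×1.2333 + 1 = 6.996 + 7.03 + 1 = 15.026 cmH2O.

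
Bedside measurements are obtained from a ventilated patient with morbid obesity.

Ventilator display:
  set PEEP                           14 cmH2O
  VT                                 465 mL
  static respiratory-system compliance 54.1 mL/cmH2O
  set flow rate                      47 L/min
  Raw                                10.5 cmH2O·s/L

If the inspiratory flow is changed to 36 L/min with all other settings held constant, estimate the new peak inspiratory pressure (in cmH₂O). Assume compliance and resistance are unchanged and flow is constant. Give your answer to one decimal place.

28.9

Flow: 47 L/min ÷ 60 = 0.7833 L/s.
New flow: 36 L/min ÷ 60 = 0.6 L/s.
PIP = Vt/C + R·V̇ + PEEP (constant-flow equation of motion).
Only the resistive term changes: ΔPIP = R × ΔV̇ = 10.5 × (0.6 − 0.7833) = 10.5 × -0.1833 = -1.925 cmH2O.
Original PIP = 465/54.1 + 10.5×0.7833 + 14 = 30.82 cmH2O; new PIP = 30.82 + (-1.925) = 28.895 cmH2O.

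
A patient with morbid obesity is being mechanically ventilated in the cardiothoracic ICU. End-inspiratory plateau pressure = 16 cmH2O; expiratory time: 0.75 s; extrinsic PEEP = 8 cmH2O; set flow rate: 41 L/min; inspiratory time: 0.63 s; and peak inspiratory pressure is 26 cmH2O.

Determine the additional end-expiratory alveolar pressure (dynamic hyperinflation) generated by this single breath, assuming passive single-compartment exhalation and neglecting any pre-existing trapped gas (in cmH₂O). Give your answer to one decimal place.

Flow: 41 L/min ÷ 60 = 0.6833 L/s.
Vt = flow × Ti = 0.6833 L/s × 0.63 s × 1000 mL/L = 430.48 mL.
R = (PIP − Pplat)/V̇ = (26 − 16) / 0.6833 = 10.0/0.6833 = 14.635 cmH2O·s/L.
C = Vt/(Pplat − PEEP) = 430.48 / (16 − 8) = 430.48/8.0 = 53.81 mL/cmH2O.
τ = R × C = 14.635 × 0.05381 L/cmH2O = 0.7875 s.
Fraction remaining = e^(−Te/τ) = e^(−0.75/0.7875) = 0.3858; trapped volume = 430.48 × 0.3858 = 166.08 mL.
Additional alveolar pressure from trapping ≈ V_trapped / C = 166.08 / 53.81 = 3.086 cmH2O.

3.1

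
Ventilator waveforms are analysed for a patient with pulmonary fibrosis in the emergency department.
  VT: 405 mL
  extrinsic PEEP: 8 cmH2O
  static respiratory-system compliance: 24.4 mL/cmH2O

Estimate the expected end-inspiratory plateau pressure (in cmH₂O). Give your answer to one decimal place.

Pplat = PEEP + Vt / Cstat = 8 + 405 / 24.4 = 8 + 16.598 = 24.598 cmH2O.

24.6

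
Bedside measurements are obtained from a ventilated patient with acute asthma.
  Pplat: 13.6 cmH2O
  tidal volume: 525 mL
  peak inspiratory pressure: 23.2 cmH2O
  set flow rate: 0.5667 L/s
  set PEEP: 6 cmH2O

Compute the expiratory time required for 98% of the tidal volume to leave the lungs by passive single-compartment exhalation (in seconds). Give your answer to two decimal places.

4.58

R = (PIP − Pplat)/V̇ = (23.2 − 13.6) / 0.5667 = 9.6/0.5667 = 16.94 cmH2O·s/L.
C = Vt/(Pplat − PEEP) = 525.0 / (13.6 − 6) = 525.0/7.6 = 69.079 mL/cmH2O.
τ = R × C = 16.94 × 0.06908 L/cmH2O = 1.17 s.
t = −τ·ln(1 − 0.98) = −1.17·ln(0.02) = 4.577 s.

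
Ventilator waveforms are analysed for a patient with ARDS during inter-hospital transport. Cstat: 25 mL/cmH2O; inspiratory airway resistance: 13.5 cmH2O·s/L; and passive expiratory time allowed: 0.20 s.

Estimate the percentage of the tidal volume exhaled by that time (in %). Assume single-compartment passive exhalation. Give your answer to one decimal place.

44.7

τ = R × C = 13.5 × 25 mL/cmH2O = 13.5 × 0.025 L/cmH2O = 0.3375 s.
Passive exhalation: V(t)/V₀ = e^(−t/τ) = e^(−0.20/0.3375) = 0.5529.
Fraction exhaled = 1 − 0.5529 = 0.4471 → 44.71%.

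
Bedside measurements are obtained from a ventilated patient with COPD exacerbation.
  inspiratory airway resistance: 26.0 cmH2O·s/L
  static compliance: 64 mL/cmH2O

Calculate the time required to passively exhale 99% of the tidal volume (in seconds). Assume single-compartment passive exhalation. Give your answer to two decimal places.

7.66

τ = R × C = 26.0 × 64 mL/cmH2O = 26.0 × 0.064 L/cmH2O = 1.664 s.
Exhaled fraction f = 1 − e^(−t/τ) → t = −τ·ln(1 − f) = −1.664·ln(0.01) = 7.663 s.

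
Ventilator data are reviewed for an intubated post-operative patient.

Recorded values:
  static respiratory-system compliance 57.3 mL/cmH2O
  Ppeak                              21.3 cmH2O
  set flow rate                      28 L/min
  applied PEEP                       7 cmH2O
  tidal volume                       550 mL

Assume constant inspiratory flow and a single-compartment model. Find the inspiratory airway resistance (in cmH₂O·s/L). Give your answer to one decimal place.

10.1

Flow: 28 L/min ÷ 60 = 0.4667 L/s.
Equation of motion (constant flow): PIP = Vt/C + R·V̇ + PEEP.
R·V̇ = PIP − Vt/C − PEEP = 21.3 − 550/57.3 − 7 = 21.3 − 9.599 − 7 = 4.701 cmH2O.
R = 4.701 / 0.4667 = 10.073 cmH2O·s/L.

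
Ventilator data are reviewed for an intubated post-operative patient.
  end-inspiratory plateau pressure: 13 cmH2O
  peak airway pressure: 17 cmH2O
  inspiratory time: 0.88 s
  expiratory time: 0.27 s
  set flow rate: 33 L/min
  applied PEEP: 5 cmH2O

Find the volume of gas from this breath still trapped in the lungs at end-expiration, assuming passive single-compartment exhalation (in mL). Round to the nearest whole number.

Flow: 33 L/min ÷ 60 = 0.55 L/s.
Vt = flow × Ti = 0.55 L/s × 0.88 s × 1000 mL/L = 484.0 mL.
R = (PIP − Pplat)/V̇ = (17 − 13) / 0.55 = 4.0/0.55 = 7.273 cmH2O·s/L.
C = Vt/(Pplat − PEEP) = 484.0 / (13 − 5) = 484.0/8.0 = 60.5 mL/cmH2O.
τ = R × C = 7.273 × 0.0605 L/cmH2O = 0.44 s.
Fraction remaining = e^(−Te/τ) = e^(−0.27/0.44) = 0.5414.
Trapped volume = 484.0 × 0.5414 = 262.04 mL.

262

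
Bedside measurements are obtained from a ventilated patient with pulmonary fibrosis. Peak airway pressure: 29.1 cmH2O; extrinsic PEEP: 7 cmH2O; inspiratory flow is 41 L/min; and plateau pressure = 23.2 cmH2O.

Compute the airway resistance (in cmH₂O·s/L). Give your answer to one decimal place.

Flow: 41 L/min ÷ 60 = 0.6833 L/s.
Raw = (PIP − Pplat) / flow = (29.1 − 23.2) / 0.6833 = 5.9 / 0.6833 = 8.635 cmH2O·s/L.

8.6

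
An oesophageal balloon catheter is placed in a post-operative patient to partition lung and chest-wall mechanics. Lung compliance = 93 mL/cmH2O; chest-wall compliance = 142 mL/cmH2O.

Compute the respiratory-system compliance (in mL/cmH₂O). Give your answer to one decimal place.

56.2

Lung and chest wall are elastances in series: 1/Crs = 1/CL + 1/Ccw.
1/Crs = 1/93 + 1/142 = 0.01779.
Crs = 56.211 mL/cmH2O.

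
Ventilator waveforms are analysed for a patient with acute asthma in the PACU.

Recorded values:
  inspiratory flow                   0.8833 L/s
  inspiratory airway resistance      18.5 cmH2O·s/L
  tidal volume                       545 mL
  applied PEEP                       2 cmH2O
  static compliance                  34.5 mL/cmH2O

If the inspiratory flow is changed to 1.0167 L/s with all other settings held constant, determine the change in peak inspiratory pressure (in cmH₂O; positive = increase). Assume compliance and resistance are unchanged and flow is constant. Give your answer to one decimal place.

2.5

PIP = Vt/C + R·V̇ + PEEP (constant-flow equation of motion).
Only the resistive term changes: ΔPIP = R × ΔV̇ = 18.5 × (1.0167 − 0.8833) = 18.5 × 0.1334 = 2.468 cmH2O.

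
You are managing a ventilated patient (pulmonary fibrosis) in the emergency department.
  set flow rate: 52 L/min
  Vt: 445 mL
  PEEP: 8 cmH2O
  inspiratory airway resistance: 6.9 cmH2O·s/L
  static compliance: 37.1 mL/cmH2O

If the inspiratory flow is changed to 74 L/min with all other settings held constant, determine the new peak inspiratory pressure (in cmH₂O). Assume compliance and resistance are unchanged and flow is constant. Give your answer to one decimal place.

28.5

Flow: 52 L/min ÷ 60 = 0.8667 L/s.
New flow: 74 L/min ÷ 60 = 1.2333 L/s.
PIP = Vt/C + R·V̇ + PEEP (constant-flow equation of motion).
Only the resistive term changes: ΔPIP = R × ΔV̇ = 6.9 × (1.2333 − 0.8667) = 6.9 × 0.3666 = 2.53 cmH2O.
Original PIP = 445/37.1 + 6.9×0.8667 + 8 = 25.975 cmH2O; new PIP = 25.975 + (2.53) = 28.505 cmH2O.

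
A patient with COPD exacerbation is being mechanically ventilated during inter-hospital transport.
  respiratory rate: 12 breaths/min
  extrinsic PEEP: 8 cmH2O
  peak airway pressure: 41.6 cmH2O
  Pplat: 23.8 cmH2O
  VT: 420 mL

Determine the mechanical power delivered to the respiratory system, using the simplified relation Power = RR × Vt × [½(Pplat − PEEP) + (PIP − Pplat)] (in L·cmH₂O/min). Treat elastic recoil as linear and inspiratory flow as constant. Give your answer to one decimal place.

129.5

Per-breath work = Vt × [½(Pplat−PEEP) + (PIP−Pplat)] = 0.420 × [0.5×15.8 + 17.8] = 0.420 × 25.7 = 10.794 L·cmH2O.
Power = 12 × 10.794 = 129.53 L·cmH2O/min.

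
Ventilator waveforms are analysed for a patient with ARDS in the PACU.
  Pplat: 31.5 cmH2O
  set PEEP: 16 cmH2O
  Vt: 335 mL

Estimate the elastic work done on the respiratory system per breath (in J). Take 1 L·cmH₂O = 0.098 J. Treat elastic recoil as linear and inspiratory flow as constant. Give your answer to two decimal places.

Elastic work ≈ ½ × (Pplat − PEEP) × Vt = 0.5 × (31.5 − 16) × 0.335 L = 0.5 × 15.5 × 0.335 = 2.596 L·cmH2O.
× 0.098 J/(L·cmH2O) → 0.2544 J.

0.25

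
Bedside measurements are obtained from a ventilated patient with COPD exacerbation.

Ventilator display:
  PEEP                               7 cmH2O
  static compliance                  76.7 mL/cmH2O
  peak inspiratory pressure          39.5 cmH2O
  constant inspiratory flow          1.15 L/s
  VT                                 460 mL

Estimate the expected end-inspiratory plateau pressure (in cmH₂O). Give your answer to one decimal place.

Pplat = PEEP + Vt / Cstat = 7 + 460 / 76.7 = 7 + 5.997 = 12.997 cmH2O.

13.0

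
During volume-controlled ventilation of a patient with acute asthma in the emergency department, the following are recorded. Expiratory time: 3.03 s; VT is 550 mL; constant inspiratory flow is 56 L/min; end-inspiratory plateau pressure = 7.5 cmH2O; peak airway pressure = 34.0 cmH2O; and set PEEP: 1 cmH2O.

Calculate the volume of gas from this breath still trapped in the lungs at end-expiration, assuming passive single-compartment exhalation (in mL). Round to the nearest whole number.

Flow: 56 L/min ÷ 60 = 0.9333 L/s.
R = (PIP − Pplat)/V̇ = (34.0 − 7.5) / 0.9333 = 26.5/0.9333 = 28.394 cmH2O·s/L.
C = Vt/(Pplat − PEEP) = 550.0 / (7.5 − 1) = 550.0/6.5 = 84.615 mL/cmH2O.
τ = R × C = 28.394 × 0.08462 L/cmH2O = 2.403 s.
Fraction remaining = e^(−Te/τ) = e^(−3.03/2.403) = 0.2834.
Trapped volume = 550.0 × 0.2834 = 155.87 mL.

156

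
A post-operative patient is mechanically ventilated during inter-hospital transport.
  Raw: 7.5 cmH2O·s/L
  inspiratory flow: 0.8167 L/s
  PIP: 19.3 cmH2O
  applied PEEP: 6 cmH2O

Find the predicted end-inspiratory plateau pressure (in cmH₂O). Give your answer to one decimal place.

Pplat = PIP − Raw × flow = 19.3 − 7.5 × 0.8167 = 19.3 − 6.125 = 13.175 cmH2O.

13.2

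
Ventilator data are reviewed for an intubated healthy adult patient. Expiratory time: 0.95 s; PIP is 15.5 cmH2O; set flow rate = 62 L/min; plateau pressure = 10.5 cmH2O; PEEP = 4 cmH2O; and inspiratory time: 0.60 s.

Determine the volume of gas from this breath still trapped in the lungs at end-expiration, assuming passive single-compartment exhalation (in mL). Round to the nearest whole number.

79

Flow: 62 L/min ÷ 60 = 1.0333 L/s.
Vt = flow × Ti = 1.0333 L/s × 0.60 s × 1000 mL/L = 619.98 mL.
R = (PIP − Pplat)/V̇ = (15.5 − 10.5) / 1.0333 = 5.0/1.0333 = 4.839 cmH2O·s/L.
C = Vt/(Pplat − PEEP) = 619.98 / (10.5 − 4) = 619.98/6.5 = 95.382 mL/cmH2O.
τ = R × C = 4.839 × 0.09538 L/cmH2O = 0.4615 s.
Fraction remaining = e^(−Te/τ) = e^(−0.95/0.4615) = 0.1276.
Trapped volume = 619.98 × 0.1276 = 79.109 mL.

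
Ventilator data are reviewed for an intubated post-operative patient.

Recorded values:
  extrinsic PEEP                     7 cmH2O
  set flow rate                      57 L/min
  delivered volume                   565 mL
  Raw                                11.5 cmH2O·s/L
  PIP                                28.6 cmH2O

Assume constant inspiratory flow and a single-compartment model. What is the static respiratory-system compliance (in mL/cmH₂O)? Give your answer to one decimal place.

52.9

Flow: 57 L/min ÷ 60 = 0.95 L/s.
Equation of motion (constant flow): PIP = Vt/C + R·V̇ + PEEP.
Vt/C = PIP − R·V̇ − PEEP = 28.6 − 11.5×0.95 − 7 = 28.6 − 10.925 − 7 = 10.675 cmH2O.
C = Vt / 10.675 = 565 / 10.675 = 52.927 mL/cmH2O.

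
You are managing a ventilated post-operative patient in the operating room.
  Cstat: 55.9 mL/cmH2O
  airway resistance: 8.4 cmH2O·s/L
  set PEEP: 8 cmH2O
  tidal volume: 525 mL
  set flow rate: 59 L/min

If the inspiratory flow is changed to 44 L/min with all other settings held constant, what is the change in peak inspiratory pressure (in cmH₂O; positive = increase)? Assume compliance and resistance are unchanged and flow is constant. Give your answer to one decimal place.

Flow: 59 L/min ÷ 60 = 0.9833 L/s.
New flow: 44 L/min ÷ 60 = 0.7333 L/s.
PIP = Vt/C + R·V̇ + PEEP (constant-flow equation of motion).
Only the resistive term changes: ΔPIP = R × ΔV̇ = 8.4 × (0.7333 − 0.9833) = 8.4 × -0.25 = -2.1 cmH2O.

-2.1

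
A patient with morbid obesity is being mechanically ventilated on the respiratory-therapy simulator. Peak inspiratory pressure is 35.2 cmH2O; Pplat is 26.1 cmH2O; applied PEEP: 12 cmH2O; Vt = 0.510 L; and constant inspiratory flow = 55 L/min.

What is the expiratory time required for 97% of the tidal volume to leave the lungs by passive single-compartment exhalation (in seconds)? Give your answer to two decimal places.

1.26

Flow: 55 L/min ÷ 60 = 0.9167 L/s.
R = (PIP − Pplat)/V̇ = (35.2 − 26.1) / 0.9167 = 9.1/0.9167 = 9.927 cmH2O·s/L.
C = Vt/(Pplat − PEEP) = 510.0 / (26.1 − 12) = 510.0/14.1 = 36.17 mL/cmH2O.
τ = R × C = 9.927 × 0.03617 L/cmH2O = 0.3591 s.
t = −τ·ln(1 − 0.97) = −0.3591·ln(0.03) = 1.259 s.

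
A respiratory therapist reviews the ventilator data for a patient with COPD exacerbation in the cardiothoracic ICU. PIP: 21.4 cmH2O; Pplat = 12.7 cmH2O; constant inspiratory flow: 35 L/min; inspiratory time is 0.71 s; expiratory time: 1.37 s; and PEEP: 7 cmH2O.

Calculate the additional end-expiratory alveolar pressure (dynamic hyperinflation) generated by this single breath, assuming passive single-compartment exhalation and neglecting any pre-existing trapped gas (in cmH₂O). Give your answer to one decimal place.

Flow: 35 L/min ÷ 60 = 0.5833 L/s.
Vt = flow × Ti = 0.5833 L/s × 0.71 s × 1000 mL/L = 414.14 mL.
R = (PIP − Pplat)/V̇ = (21.4 − 12.7) / 0.5833 = 8.7/0.5833 = 14.915 cmH2O·s/L.
C = Vt/(Pplat − PEEP) = 414.14 / (12.7 − 7) = 414.14/5.7 = 72.656 mL/cmH2O.
τ = R × C = 14.915 × 0.07266 L/cmH2O = 1.084 s.
Fraction remaining = e^(−Te/τ) = e^(−1.37/1.084) = 0.2826; trapped volume = 414.14 × 0.2826 = 117.04 mL.
Additional alveolar pressure from trapping ≈ V_trapped / C = 117.04 / 72.656 = 1.611 cmH2O.

1.6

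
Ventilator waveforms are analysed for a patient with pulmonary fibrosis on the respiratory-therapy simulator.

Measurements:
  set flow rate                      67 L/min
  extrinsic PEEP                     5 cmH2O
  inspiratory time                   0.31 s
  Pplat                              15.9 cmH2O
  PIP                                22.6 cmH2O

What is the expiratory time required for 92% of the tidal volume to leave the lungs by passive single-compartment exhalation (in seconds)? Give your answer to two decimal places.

0.48

Flow: 67 L/min ÷ 60 = 1.1167 L/s.
Vt = flow × Ti = 1.1167 L/s × 0.31 s × 1000 mL/L = 346.18 mL.
R = (PIP − Pplat)/V̇ = (22.6 − 15.9) / 1.1167 = 6.7/1.1167 = 6.0 cmH2O·s/L.
C = Vt/(Pplat − PEEP) = 346.18 / (15.9 − 5) = 346.18/10.9 = 31.76 mL/cmH2O.
τ = R × C = 6.0 × 0.03176 L/cmH2O = 0.1906 s.
t = −τ·ln(1 − 0.92) = −0.1906·ln(0.08) = 0.4814 s.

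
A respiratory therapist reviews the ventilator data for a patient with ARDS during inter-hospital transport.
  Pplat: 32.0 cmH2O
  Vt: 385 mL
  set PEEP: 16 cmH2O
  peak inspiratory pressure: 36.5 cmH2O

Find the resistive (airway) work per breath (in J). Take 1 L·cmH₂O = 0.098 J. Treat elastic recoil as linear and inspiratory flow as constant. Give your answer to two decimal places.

With constant inspiratory flow the resistive pressure is constant at PIP − Pplat = 36.5 − 32.0 = 4.5 cmH2O, so resistive work = 4.5 × 0.385 = 1.733 L·cmH2O.
× 0.098 J/(L·cmH2O) → 0.1698 J.

0.17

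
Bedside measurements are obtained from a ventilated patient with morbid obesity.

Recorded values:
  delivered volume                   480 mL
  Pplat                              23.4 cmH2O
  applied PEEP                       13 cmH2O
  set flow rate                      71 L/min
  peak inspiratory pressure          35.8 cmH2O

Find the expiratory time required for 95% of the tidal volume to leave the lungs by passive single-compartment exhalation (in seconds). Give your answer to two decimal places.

1.45

Flow: 71 L/min ÷ 60 = 1.1833 L/s.
R = (PIP − Pplat)/V̇ = (35.8 − 23.4) / 1.1833 = 12.4/1.1833 = 10.479 cmH2O·s/L.
C = Vt/(Pplat − PEEP) = 480.0 / (23.4 − 13) = 480.0/10.4 = 46.154 mL/cmH2O.
τ = R × C = 10.479 × 0.04615 L/cmH2O = 0.4836 s.
t = −τ·ln(1 − 0.95) = −0.4836·ln(0.05) = 1.449 s.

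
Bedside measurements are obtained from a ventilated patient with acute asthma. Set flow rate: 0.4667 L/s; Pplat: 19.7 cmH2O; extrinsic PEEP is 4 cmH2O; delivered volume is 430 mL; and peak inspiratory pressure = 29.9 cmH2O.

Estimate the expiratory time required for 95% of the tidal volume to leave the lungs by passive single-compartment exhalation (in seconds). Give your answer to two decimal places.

R = (PIP − Pplat)/V̇ = (29.9 − 19.7) / 0.4667 = 10.2/0.4667 = 21.856 cmH2O·s/L.
C = Vt/(Pplat − PEEP) = 430.0 / (19.7 − 4) = 430.0/15.7 = 27.389 mL/cmH2O.
τ = R × C = 21.856 × 0.02739 L/cmH2O = 0.5986 s.
t = −τ·ln(1 − 0.95) = −0.5986·ln(0.05) = 1.793 s.

1.79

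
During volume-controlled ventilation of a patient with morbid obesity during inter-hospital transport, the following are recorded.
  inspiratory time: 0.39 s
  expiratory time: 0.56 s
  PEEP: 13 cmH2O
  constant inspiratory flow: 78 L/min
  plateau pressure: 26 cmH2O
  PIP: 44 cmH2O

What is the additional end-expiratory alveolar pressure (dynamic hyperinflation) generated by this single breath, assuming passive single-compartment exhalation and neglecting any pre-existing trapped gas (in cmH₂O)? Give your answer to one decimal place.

4.6

Flow: 78 L/min ÷ 60 = 1.3 L/s.
Vt = flow × Ti = 1.3 L/s × 0.39 s × 1000 mL/L = 507.0 mL.
R = (PIP − Pplat)/V̇ = (44 − 26) / 1.3 = 18.0/1.3 = 13.846 cmH2O·s/L.
C = Vt/(Pplat − PEEP) = 507.0 / (26 − 13) = 507.0/13.0 = 39.0 mL/cmH2O.
τ = R × C = 13.846 × 0.039 L/cmH2O = 0.54 s.
Fraction remaining = e^(−Te/τ) = e^(−0.56/0.54) = 0.3545; trapped volume = 507.0 × 0.3545 = 179.73 mL.
Additional alveolar pressure from trapping ≈ V_trapped / C = 179.73 / 39.0 = 4.608 cmH2O.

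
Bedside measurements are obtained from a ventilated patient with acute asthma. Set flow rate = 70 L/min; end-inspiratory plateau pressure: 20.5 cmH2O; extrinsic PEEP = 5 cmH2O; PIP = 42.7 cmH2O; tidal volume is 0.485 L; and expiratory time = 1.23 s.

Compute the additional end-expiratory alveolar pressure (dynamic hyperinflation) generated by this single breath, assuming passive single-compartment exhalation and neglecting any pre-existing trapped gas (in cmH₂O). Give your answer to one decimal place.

2.0

Flow: 70 L/min ÷ 60 = 1.1667 L/s.
R = (PIP − Pplat)/V̇ = (42.7 − 20.5) / 1.1667 = 22.2/1.1667 = 19.028 cmH2O·s/L.
C = Vt/(Pplat − PEEP) = 485.0 / (20.5 − 5) = 485.0/15.5 = 31.29 mL/cmH2O.
τ = R × C = 19.028 × 0.03129 L/cmH2O = 0.5954 s.
Fraction remaining = e^(−Te/τ) = e^(−1.23/0.5954) = 0.1267; trapped volume = 485.0 × 0.1267 = 61.45 mL.
Additional alveolar pressure from trapping ≈ V_trapped / C = 61.45 / 31.29 = 1.964 cmH2O.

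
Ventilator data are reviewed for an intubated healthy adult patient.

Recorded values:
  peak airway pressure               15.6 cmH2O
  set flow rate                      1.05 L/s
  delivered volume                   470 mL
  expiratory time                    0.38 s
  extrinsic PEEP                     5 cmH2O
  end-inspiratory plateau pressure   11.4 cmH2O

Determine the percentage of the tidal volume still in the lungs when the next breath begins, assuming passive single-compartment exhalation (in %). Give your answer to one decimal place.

R = (PIP − Pplat)/V̇ = (15.6 − 11.4) / 1.05 = 4.2/1.05 = 4.0 cmH2O·s/L.
C = Vt/(Pplat − PEEP) = 470.0 / (11.4 − 5) = 470.0/6.4 = 73.438 mL/cmH2O.
τ = R × C = 4.0 × 0.07344 L/cmH2O = 0.2938 s.
Fraction remaining at end-expiration = e^(−Te/τ) = e^(−0.38/0.2938) = 0.2743 → 27.43%.

27.4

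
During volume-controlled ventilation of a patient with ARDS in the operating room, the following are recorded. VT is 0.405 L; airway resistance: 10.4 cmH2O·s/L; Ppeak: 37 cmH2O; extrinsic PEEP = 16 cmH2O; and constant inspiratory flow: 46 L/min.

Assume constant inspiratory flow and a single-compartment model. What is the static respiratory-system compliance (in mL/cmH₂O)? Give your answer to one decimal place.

31.1

Flow: 46 L/min ÷ 60 = 0.7667 L/s.
Equation of motion (constant flow): PIP = Vt/C + R·V̇ + PEEP.
Vt/C = PIP − R·V̇ − PEEP = 37 − 10.4×0.7667 − 16 = 37 − 7.974 − 16 = 13.026 cmH2O.
C = Vt / 13.026 = 405 / 13.026 = 31.092 mL/cmH2O.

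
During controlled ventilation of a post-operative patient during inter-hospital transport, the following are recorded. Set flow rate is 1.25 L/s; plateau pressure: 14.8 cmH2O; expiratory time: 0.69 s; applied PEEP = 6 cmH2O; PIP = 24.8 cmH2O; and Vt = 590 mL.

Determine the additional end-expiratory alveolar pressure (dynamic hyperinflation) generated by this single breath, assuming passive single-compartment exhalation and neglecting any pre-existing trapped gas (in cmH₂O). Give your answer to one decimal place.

R = (PIP − Pplat)/V̇ = (24.8 − 14.8) / 1.25 = 10.0/1.25 = 8.0 cmH2O·s/L.
C = Vt/(Pplat − PEEP) = 590.0 / (14.8 − 6) = 590.0/8.8 = 67.045 mL/cmH2O.
τ = R × C = 8.0 × 0.06705 L/cmH2O = 0.5364 s.
Fraction remaining = e^(−Te/τ) = e^(−0.69/0.5364) = 0.2763; trapped volume = 590.0 × 0.2763 = 163.02 mL.
Additional alveolar pressure from trapping ≈ V_trapped / C = 163.02 / 67.045 = 2.432 cmH2O.

2.4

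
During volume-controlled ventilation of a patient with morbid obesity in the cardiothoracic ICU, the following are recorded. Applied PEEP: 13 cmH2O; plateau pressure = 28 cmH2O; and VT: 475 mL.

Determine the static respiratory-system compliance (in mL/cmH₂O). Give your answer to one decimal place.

31.7

Cstat = Vt / (Pplat − PEEP) = 475 / (28 − 13) = 475 / 15.0 = 31.667 mL/cmH2O.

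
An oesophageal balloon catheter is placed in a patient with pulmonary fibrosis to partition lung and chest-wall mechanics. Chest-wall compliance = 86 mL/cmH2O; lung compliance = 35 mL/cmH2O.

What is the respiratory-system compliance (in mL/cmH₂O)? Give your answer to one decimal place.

Lung and chest wall are elastances in series: 1/Crs = 1/CL + 1/Ccw.
1/Crs = 1/35 + 1/86 = 0.0402.
Crs = 24.876 mL/cmH2O.

24.9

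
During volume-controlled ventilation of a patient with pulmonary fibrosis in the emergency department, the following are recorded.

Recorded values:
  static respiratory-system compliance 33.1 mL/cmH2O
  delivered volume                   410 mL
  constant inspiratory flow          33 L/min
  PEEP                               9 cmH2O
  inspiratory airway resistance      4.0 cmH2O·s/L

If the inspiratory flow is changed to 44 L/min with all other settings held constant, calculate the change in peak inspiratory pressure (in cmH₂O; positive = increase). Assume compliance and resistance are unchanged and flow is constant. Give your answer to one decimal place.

Flow: 33 L/min ÷ 60 = 0.55 L/s.
New flow: 44 L/min ÷ 60 = 0.7333 L/s.
PIP = Vt/C + R·V̇ + PEEP (constant-flow equation of motion).
Only the resistive term changes: ΔPIP = R × ΔV̇ = 4.0 × (0.7333 − 0.55) = 4.0 × 0.1833 = 0.7332 cmH2O.

0.7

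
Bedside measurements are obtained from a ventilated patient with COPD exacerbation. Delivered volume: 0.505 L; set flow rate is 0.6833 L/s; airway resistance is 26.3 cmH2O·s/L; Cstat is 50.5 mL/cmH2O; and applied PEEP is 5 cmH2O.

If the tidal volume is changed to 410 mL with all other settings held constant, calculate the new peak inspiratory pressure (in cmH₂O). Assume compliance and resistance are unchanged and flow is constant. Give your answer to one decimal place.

PIP = Vt/C + R·V̇ + PEEP (constant-flow equation of motion).
Only the elastic term changes: ΔPIP = ΔVt / C = (410 − 505) / 50.5 = -1.881 cmH2O.
Original PIP = 505/50.5 + 26.3×0.6833 + 5 = 32.971 cmH2O; new PIP = 32.971 + (-1.881) = 31.09 cmH2O.

31.1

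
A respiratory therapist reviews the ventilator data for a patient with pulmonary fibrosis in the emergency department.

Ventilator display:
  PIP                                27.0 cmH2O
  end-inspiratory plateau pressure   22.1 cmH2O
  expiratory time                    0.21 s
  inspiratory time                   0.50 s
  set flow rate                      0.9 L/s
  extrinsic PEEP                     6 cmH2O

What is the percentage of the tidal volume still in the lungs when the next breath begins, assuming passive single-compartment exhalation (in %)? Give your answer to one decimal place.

25.2

Vt = flow × Ti = 0.9 L/s × 0.50 s × 1000 mL/L = 450.0 mL.
R = (PIP − Pplat)/V̇ = (27.0 − 22.1) / 0.9 = 4.9/0.9 = 5.444 cmH2O·s/L.
C = Vt/(Pplat − PEEP) = 450.0 / (22.1 − 6) = 450.0/16.1 = 27.95 mL/cmH2O.
τ = R × C = 5.444 × 0.02795 L/cmH2O = 0.1522 s.
Fraction remaining at end-expiration = e^(−Te/τ) = e^(−0.21/0.1522) = 0.2516 → 25.16%.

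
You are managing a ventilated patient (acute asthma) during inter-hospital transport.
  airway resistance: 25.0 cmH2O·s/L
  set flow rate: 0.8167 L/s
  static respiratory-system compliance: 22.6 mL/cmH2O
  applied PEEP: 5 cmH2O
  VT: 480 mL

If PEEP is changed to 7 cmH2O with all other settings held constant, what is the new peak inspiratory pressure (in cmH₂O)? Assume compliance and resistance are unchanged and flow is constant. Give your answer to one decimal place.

PIP = Vt/C + R·V̇ + PEEP (constant-flow equation of motion).
Only the baseline term changes: ΔPIP = ΔPEEP = 7 − 5 = 2.0 cmH2O.
Original PIP = 480/22.6 + 25.0×0.8167 + 5 = 46.656 cmH2O; new PIP = 46.656 + (2.0) = 48.656 cmH2O.

48.7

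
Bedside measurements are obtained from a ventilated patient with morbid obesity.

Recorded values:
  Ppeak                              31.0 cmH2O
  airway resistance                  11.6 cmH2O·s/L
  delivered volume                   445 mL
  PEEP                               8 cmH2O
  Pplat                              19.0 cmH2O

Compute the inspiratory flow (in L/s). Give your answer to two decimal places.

flow = (PIP − Pplat) / Raw = 12.0 / 11.6 = 1.034 L/s.

1.03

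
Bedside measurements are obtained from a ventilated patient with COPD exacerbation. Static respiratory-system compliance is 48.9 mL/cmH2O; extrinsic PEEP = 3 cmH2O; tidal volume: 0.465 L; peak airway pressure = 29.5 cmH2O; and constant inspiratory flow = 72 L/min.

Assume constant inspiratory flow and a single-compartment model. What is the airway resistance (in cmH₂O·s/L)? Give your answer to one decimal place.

Flow: 72 L/min ÷ 60 = 1.2 L/s.
Equation of motion (constant flow): PIP = Vt/C + R·V̇ + PEEP.
R·V̇ = PIP − Vt/C − PEEP = 29.5 − 465/48.9 − 3 = 29.5 − 9.509 − 3 = 16.991 cmH2O.
R = 16.991 / 1.2 = 14.159 cmH2O·s/L.

14.2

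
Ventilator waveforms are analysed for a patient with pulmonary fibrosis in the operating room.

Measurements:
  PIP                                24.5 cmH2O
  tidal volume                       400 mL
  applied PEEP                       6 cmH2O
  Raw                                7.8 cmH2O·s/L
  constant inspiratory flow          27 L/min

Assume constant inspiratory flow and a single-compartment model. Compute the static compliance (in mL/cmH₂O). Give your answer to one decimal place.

26.7

Flow: 27 L/min ÷ 60 = 0.45 L/s.
Equation of motion (constant flow): PIP = Vt/C + R·V̇ + PEEP.
Vt/C = PIP − R·V̇ − PEEP = 24.5 − 7.8×0.45 − 6 = 24.5 − 3.51 − 6 = 14.99 cmH2O.
C = Vt / 14.99 = 400 / 14.99 = 26.684 mL/cmH2O.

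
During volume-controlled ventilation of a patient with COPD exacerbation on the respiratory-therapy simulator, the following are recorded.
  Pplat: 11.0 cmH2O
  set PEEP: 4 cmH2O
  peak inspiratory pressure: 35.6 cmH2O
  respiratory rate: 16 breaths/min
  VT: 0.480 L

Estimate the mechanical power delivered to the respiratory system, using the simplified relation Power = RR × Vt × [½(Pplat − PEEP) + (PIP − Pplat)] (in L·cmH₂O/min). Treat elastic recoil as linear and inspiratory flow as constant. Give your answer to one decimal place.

215.8

Per-breath work = Vt × [½(Pplat−PEEP) + (PIP−Pplat)] = 0.480 × [0.5×7.0 + 24.6] = 0.480 × 28.1 = 13.488 L·cmH2O.
Power = 16 × 13.488 = 215.81 L·cmH2O/min.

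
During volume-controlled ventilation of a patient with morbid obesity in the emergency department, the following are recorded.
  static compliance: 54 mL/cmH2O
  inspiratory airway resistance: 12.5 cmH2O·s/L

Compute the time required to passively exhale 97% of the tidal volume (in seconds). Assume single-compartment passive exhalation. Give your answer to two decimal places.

2.37

τ = R × C = 12.5 × 54 mL/cmH2O = 12.5 × 0.054 L/cmH2O = 0.675 s.
Exhaled fraction f = 1 − e^(−t/τ) → t = −τ·ln(1 − f) = −0.675·ln(0.03) = 2.367 s.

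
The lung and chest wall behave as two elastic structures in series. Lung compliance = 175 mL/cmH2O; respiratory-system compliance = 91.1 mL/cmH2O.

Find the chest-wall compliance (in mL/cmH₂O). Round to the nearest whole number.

1/Ccw = 1/Crs − 1/CL.
1/Ccw = 1/91.1 − 1/175 = 0.005263.
Ccw = 190.01 mL/cmH2O.

190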